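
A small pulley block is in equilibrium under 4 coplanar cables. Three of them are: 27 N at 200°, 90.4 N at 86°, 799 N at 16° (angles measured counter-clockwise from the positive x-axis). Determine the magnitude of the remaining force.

F ≈ 807 N

Sum the known components: ΣF_x = 749 N, ΣF_y = 301.2 N.
For equilibrium the remaining force must supply (−ΣF_x, −ΣF_y) = (-749, -301.2) N.
Magnitude = √((-749)² + (-301.2)²) = 807.3 N; direction = atan2(-301.2, -749) = 201.9°.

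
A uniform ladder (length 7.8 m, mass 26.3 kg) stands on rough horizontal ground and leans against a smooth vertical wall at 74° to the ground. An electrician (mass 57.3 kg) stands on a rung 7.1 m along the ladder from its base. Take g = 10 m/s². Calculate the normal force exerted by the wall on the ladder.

Torques about the foot: N_wall · 7.8 sin 74° = 26.3×10×3.9 cos 74° + 57.3×10×7.1 cos 74° → N_wall = 187.27 N.

N_wall ≈ 187 N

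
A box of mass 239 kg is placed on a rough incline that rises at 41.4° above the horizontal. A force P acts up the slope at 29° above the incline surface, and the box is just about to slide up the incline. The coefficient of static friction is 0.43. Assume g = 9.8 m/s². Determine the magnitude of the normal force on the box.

On the verge of sliding up the incline, friction equals μN and acts down the slope.
Perpendicular: N + P sin 29° = W cos 41.4° = 1757 N.
Along incline: P cos 29° = W sin 41.4° + μN  with W sin 41.4° = 1549 N.
Solving the pair for P and N: P = 2128 N, N = 725.4 N (and f = μN = 311.9 N).

N ≈ 725 N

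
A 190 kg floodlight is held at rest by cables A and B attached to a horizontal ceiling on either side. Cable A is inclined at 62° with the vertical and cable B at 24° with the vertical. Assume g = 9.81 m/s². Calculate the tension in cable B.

T_B ≈ 1650 N

Angles from the horizontal: cable A is 90° − 62° = 28°, cable B is 90° − 24° = 66°.
Weight W = 190 × 9.81 = 1864 N acts straight down.
Horizontal: T_A cos 28° = T_B cos 66°  →  T_A = 0.4607 T_B.
Vertical: T_A sin 28° + T_B sin 66° = 1864.
Substituting the horizontal relation into the vertical equation gives 1.13 T_B = 1864, so T_B = 1650 N.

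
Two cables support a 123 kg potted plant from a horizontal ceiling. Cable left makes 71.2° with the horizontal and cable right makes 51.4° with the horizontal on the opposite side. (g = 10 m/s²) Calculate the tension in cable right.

Weight W = 123 × 10 = 1230 N acts straight down.
Horizontal: T_left cos 71.2° = T_right cos 51.4°  →  T_left = 1.936 T_right.
Vertical: T_left sin 71.2° + T_right sin 51.4° = 1230.
Substituting the horizontal relation into the vertical equation gives 2.614 T_right = 1230, so T_right = 470.5 N.

T_right ≈ 471 N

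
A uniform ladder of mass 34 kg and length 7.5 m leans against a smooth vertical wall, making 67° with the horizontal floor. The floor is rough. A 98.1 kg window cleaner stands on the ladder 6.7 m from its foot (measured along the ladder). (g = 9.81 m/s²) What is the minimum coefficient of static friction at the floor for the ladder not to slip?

μ_min ≈ 0.336

ΣF_y = 0: N_floor = 34×9.81 + 98.1×9.81 = 1295.9 N.
Torques about the foot: N_wall · 7.5 sin 67° = 34×9.81×3.75 cos 67° + 98.1×9.81×6.7 cos 67° → N_wall = 435.71 N.
ΣF_x = 0: f_floor = N_wall = 435.71 N.
μ_min = f_floor / N_floor = 435.71 / 1295.9 = 0.3362.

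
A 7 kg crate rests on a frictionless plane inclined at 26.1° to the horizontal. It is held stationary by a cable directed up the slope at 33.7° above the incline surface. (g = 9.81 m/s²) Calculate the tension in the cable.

T ≈ 36.3 N

Take axes along and perpendicular to the incline. Weight components: W sin 26.1° = 30.21 N down-slope, W cos 26.1° = 61.67 N into the surface.
Along incline: T cos 33.7° = W sin 26.1° → T = 36.31 N.
Perpendicular: N = W cos 26.1° − T sin 33.7° = 41.52 N.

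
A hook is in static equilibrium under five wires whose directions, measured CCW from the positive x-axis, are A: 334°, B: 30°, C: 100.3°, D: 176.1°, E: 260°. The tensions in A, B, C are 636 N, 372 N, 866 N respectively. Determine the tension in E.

T_E ≈ 812 N

Resolve: ΣF_x = 636 cos 334° + 372 cos 30° + 866 cos 100.3° + T_D cos 176.1° + T_E cos 260° = 0.
        ΣF_y = 636 sin 334° + 372 sin 30° + 866 sin 100.3° + T_D sin 176.1° + T_E sin 260° = 0.
The known terms sum to (739, 759.2) N, so -0.9977 T_D − 0.1736 T_E = -739 and 0.0680 T_D − 0.9848 T_E = -759.2.
Solving simultaneously: T_D = 599.3 N, T_E = 812.3 N.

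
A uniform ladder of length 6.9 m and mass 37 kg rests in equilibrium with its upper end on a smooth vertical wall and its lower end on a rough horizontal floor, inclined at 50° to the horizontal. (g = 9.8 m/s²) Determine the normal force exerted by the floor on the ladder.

N_floor ≈ 363 N

ΣF_y = 0: N_floor = 37×9.8 = 362.6 N.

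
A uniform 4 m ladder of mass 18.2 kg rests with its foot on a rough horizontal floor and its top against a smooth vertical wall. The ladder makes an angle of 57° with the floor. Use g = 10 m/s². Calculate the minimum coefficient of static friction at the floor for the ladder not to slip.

μ_min ≈ 0.325

ΣF_y = 0: N_floor = 18.2×10 = 182 N.
Torques about the foot: N_wall · 4 sin 57° = 18.2×10×2 cos 57° → N_wall = 59.096 N.
ΣF_x = 0: f_floor = N_wall = 59.096 N.
μ_min = f_floor / N_floor = 59.096 / 182 = 0.3247.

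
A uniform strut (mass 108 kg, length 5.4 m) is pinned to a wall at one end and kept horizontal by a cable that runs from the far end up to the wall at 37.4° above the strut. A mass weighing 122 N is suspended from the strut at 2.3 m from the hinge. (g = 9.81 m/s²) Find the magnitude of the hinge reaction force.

Take torques about the hinge: T sin 37.4° · 5.4 = 108×9.81×2.7 + 122×2.3 = 3141.2 N·m.
So T = 3141.2 / (0.6074 × 5.4) = 957.73 N.
ΣF_x = 0: H_x = T cos 37.4° = 760.84 N.
ΣF_y = 0: H_y = (108×9.81 + 122) − T sin 37.4° = 1181.5 − 581.7 = 599.78 N.
|H| = √(H_x² + H_y²) = √((760.84)² + (599.78)²) = 968.82 N.

|H| ≈ 969 N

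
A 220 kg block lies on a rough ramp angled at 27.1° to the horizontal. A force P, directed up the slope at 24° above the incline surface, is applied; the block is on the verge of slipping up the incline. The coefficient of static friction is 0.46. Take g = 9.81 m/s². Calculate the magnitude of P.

P ≈ 1700 N

On the verge of sliding up the incline, friction equals μN and acts down the slope.
Perpendicular: N + P sin 24° = W cos 27.1° = 1921 N.
Along incline: P cos 24° = W sin 27.1° + μN  with W sin 27.1° = 983.2 N.
Solving the pair for P and N: P = 1696 N, N = 1231 N (and f = μN = 566.4 N).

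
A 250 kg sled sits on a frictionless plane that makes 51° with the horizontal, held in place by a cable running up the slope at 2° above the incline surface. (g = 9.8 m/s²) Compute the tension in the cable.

Take axes along and perpendicular to the incline. Weight components: W sin 51° = 1904 N down-slope, W cos 51° = 1542 N into the surface.
Along incline: T cos 2° = W sin 51° → T = 1905 N.
Perpendicular: N = W cos 51° − T sin 2° = 1475 N.

T ≈ 1910 N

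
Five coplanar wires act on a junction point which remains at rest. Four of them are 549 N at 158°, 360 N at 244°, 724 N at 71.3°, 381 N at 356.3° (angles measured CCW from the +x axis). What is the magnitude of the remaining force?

Sum the known components: ΣF_x = -54.51 N, ΣF_y = 543.3 N.
For equilibrium the remaining force must supply (−ΣF_x, −ΣF_y) = (54.51, -543.3) N.
Magnitude = √((54.51)² + (-543.3)²) = 546 N; direction = atan2(-543.3, 54.51) = 275.7°.

F ≈ 546 N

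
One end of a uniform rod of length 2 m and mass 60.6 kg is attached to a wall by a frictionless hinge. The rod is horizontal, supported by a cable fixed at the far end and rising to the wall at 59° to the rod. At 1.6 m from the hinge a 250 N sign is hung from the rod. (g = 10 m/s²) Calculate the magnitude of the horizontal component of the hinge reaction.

Take torques about the hinge: T sin 59° · 2 = 60.6×10×1 + 250×1.6 = 1006 N·m.
So T = 1006 / (0.8572 × 2) = 586.82 N.
ΣF_x = 0: H_x = T cos 59° = 302.23 N.

H_x ≈ 302 N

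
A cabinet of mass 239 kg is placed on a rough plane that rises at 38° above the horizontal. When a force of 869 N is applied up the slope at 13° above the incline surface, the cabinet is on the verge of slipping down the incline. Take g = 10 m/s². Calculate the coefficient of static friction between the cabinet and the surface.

μ ≈ 0.370

On the verge of sliding down the incline, friction is at its maximum μN and acts up the slope.
Perpendicular to incline: N = W cos 38° − P sin 13° = 1883 − 195.5 = 1688 N.
Along incline: P cos 13° + μN = W sin 38° → μ = (W sin 38° − P cos 13°) / N = 0.3701.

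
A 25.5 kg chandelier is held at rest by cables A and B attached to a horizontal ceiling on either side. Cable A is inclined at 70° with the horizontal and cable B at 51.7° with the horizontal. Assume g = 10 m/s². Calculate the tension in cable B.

T_B ≈ 103 N

Weight W = 25.5 × 10 = 255 N acts straight down.
Horizontal: T_A cos 70° = T_B cos 51.7°  →  T_A = 1.812 T_B.
Vertical: T_A sin 70° + T_B sin 51.7° = 255.
Substituting the horizontal relation into the vertical equation gives 2.488 T_B = 255, so T_B = 102.5 N.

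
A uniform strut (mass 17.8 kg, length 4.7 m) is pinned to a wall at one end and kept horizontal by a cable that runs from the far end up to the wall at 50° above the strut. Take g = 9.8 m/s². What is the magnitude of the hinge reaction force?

|H| ≈ 114 N

Take torques about the hinge: T sin 50° · 4.7 = 17.8×9.8×2.35 = 409.93 N·m.
So T = 409.93 / (0.7660 × 4.7) = 113.86 N.
ΣF_x = 0: H_x = T cos 50° = 73.186 N.
ΣF_y = 0: H_y = (17.8×9.8) − T sin 50° = 174.44 − 87.22 = 87.22 N.
|H| = √(H_x² + H_y²) = √((73.186)² + (87.22)²) = 113.86 N.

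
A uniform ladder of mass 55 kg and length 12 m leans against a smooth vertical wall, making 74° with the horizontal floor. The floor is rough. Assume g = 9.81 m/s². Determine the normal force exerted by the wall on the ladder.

N_wall ≈ 77.4 N

Torques about the foot: N_wall · 12 sin 74° = 55×9.81×6 cos 74° → N_wall = 77.357 N.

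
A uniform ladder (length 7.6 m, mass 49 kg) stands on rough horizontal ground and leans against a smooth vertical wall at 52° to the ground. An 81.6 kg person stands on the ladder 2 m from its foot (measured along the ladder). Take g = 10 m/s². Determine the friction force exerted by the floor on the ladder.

Torques about the foot: N_wall · 7.6 sin 52° = 49×10×3.8 cos 52° + 81.6×10×2 cos 52° → N_wall = 359.19 N.
ΣF_x = 0: f_floor = N_wall = 359.19 N.

f ≈ 359 N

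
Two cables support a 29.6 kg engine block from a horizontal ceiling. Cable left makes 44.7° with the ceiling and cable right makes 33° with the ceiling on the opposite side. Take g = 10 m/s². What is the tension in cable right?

Weight W = 29.6 × 10 = 296 N acts straight down.
Horizontal: T_left cos 44.7° = T_right cos 33°  →  T_left = 1.18 T_right.
Vertical: T_left sin 44.7° + T_right sin 33° = 296.
Substituting the horizontal relation into the vertical equation gives 1.375 T_right = 296, so T_right = 215.3 N.

T_right ≈ 215 N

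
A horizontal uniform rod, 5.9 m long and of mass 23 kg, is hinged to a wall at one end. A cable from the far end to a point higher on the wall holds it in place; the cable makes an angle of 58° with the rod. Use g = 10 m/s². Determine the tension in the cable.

Take torques about the hinge: T sin 58° · 5.9 = 23×10×2.95 = 678.5 N·m.
So T = 678.5 / (0.8480 × 5.9) = 135.61 N.

T ≈ 136 N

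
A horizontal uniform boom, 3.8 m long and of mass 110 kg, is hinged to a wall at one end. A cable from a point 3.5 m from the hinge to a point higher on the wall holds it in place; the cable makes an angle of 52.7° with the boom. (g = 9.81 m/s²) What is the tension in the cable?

Take torques about the hinge: T sin 52.7° · 3.5 = 110×9.81×1.9 = 2050.3 N·m.
So T = 2050.3 / (0.7955 × 3.5) = 736.41 N.

T ≈ 736 N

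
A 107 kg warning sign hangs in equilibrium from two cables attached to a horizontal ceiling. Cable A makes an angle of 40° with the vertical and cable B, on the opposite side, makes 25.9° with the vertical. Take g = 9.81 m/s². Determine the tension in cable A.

Angles from the horizontal: cable A is 90° − 40° = 50°, cable B is 90° − 25.9° = 64.1°.
Weight W = 107 × 9.81 = 1050 N acts straight down.
Horizontal: T_A cos 50° = T_B cos 64.1°  →  T_B = 1.472 T_A.
Vertical: T_A sin 50° + T_B sin 64.1° = 1050.
Substituting the horizontal relation into the vertical equation gives 2.09 T_A = 1050, so T_A = 502.3 N.

T_A ≈ 502 N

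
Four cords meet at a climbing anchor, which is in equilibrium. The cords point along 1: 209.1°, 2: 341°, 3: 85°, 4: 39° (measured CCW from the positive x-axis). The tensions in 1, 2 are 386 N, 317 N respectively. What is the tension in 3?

Resolve: ΣF_x = 386 cos 209.1° + 317 cos 341° + T_3 cos 85° + T_4 cos 39° = 0.
        ΣF_y = 386 sin 209.1° + 317 sin 341° + T_3 sin 85° + T_4 sin 39° = 0.
The known terms sum to (-37.55, -290.9) N, so 0.0872 T_3 + 0.7771 T_4 = 37.55 and 0.9962 T_3 + 0.6293 T_4 = 290.9.
Solving simultaneously: T_3 = 281.5 N, T_4 = 16.75 N.

T_3 ≈ 281 N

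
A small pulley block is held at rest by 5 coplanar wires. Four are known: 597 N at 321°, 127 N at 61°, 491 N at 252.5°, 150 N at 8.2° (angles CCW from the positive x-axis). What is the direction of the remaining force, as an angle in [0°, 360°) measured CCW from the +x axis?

θ ≈ 126°

Sum the known components: ΣF_x = 526.3 N, ΣF_y = -711.5 N.
For equilibrium the remaining force must supply (−ΣF_x, −ΣF_y) = (-526.3, 711.5) N.
Magnitude = √((-526.3)² + (711.5)²) = 885 N; direction = atan2(711.5, -526.3) = 126.5°.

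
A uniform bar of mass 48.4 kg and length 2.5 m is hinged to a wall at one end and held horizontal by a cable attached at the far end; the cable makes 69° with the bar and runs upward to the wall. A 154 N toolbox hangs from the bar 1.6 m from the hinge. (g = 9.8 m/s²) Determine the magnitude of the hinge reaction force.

Take torques about the hinge: T sin 69° · 2.5 = 48.4×9.8×1.25 + 154×1.6 = 839.3 N·m.
So T = 839.3 / (0.9336 × 2.5) = 359.6 N.
ΣF_x = 0: H_x = T cos 69° = 128.87 N.
ΣF_y = 0: H_y = (48.4×9.8 + 154) − T sin 69° = 628.32 − 335.72 = 292.6 N.
|H| = √(H_x² + H_y²) = √((128.87)² + (292.6)²) = 319.72 N.

|H| ≈ 320 N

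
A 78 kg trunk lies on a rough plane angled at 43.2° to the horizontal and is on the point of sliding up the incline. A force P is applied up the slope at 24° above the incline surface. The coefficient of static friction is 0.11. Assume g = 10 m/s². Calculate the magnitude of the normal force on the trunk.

N ≈ 315 N

On the verge of sliding up the incline, friction equals μN and acts down the slope.
Perpendicular: N + P sin 24° = W cos 43.2° = 568.6 N.
Along incline: P cos 24° = W sin 43.2° + μN  with W sin 43.2° = 533.9 N.
Solving the pair for P and N: P = 622.5 N, N = 315.4 N (and f = μN = 34.7 N).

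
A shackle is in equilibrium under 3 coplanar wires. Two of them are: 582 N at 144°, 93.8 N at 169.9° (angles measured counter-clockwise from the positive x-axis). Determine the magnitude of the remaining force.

F ≈ 668 N

Sum the known components: ΣF_x = -563.2 N, ΣF_y = 358.5 N.
For equilibrium the remaining force must supply (−ΣF_x, −ΣF_y) = (563.2, -358.5) N.
Magnitude = √((563.2)² + (-358.5)²) = 667.6 N; direction = atan2(-358.5, 563.2) = 327.5°.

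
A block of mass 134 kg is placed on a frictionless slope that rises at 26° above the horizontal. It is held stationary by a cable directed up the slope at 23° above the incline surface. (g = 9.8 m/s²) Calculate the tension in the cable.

Take axes along and perpendicular to the incline. Weight components: W sin 26° = 575.7 N down-slope, W cos 26° = 1180 N into the surface.
Along incline: T cos 23° = W sin 26° → T = 625.4 N.
Perpendicular: N = W cos 26° − T sin 23° = 935.9 N.

T ≈ 625 N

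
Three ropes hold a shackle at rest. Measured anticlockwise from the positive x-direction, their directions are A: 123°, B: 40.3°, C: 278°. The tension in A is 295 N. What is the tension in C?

Resolve: ΣF_x = 295 cos 123° + T_B cos 40.3° + T_C cos 278° = 0.
        ΣF_y = 295 sin 123° + T_B sin 40.3° + T_C sin 278° = 0.
The known terms sum to (-160.7, 247.4) N, so 0.7627 T_B + 0.1392 T_C = 160.7 and 0.6468 T_B − 0.9903 T_C = -247.4.
Solving simultaneously: T_B = 147.5 N, T_C = 346.2 N.

T_C ≈ 346 N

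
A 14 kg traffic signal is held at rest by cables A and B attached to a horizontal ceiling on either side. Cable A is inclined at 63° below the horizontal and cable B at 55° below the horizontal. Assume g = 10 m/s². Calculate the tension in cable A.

T_A ≈ 90.9 N

Weight W = 14 × 10 = 140 N acts straight down.
Horizontal: T_A cos 63° = T_B cos 55°  →  T_B = 0.7915 T_A.
Vertical: T_A sin 63° + T_B sin 55° = 140.
Substituting the horizontal relation into the vertical equation gives 1.539 T_A = 140, so T_A = 90.95 N.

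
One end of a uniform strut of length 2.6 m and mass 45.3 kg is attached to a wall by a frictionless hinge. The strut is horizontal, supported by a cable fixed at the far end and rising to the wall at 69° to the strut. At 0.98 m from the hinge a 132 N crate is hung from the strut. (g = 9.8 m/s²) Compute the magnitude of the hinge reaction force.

Take torques about the hinge: T sin 69° · 2.6 = 45.3×9.8×1.3 + 132×0.98 = 706.48 N·m.
So T = 706.48 / (0.9336 × 2.6) = 291.06 N.
ΣF_x = 0: H_x = T cos 69° = 104.31 N.
ΣF_y = 0: H_y = (45.3×9.8 + 132) − T sin 69° = 575.94 − 271.72 = 304.22 N.
|H| = √(H_x² + H_y²) = √((104.31)² + (304.22)²) = 321.6 N.

|H| ≈ 322 N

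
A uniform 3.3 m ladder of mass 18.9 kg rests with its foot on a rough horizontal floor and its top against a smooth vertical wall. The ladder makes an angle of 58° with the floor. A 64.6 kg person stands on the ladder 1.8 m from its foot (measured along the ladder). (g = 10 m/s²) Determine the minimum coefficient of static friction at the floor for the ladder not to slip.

μ_min ≈ 0.334

ΣF_y = 0: N_floor = 18.9×10 + 64.6×10 = 835 N.
Torques about the foot: N_wall · 3.3 sin 58° = 18.9×10×1.65 cos 58° + 64.6×10×1.8 cos 58° → N_wall = 279.23 N.
ΣF_x = 0: f_floor = N_wall = 279.23 N.
μ_min = f_floor / N_floor = 279.23 / 835 = 0.3344.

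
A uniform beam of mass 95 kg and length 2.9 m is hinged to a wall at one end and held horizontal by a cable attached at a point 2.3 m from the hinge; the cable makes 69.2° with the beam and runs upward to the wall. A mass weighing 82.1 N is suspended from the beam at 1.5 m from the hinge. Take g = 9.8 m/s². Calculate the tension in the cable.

Take torques about the hinge: T sin 69.2° · 2.3 = 95×9.8×1.45 + 82.1×1.5 = 1473.1 N·m.
So T = 1473.1 / (0.9348 × 2.3) = 685.13 N.

T ≈ 685 N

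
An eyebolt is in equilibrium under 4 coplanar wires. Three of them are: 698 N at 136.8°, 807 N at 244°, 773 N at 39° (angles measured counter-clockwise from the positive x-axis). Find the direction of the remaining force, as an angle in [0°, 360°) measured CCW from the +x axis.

Sum the known components: ΣF_x = -261.9 N, ΣF_y = 239 N.
For equilibrium the remaining force must supply (−ΣF_x, −ΣF_y) = (261.9, -239) N.
Magnitude = √((261.9)² + (-239)²) = 354.5 N; direction = atan2(-239, 261.9) = 317.6°.

θ ≈ 318°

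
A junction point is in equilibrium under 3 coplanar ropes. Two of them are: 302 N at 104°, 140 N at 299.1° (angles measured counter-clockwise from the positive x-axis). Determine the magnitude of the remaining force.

Sum the known components: ΣF_x = -4.973 N, ΣF_y = 170.7 N.
For equilibrium the remaining force must supply (−ΣF_x, −ΣF_y) = (4.973, -170.7) N.
Magnitude = √((4.973)² + (-170.7)²) = 170.8 N; direction = atan2(-170.7, 4.973) = 271.7°.

F ≈ 171 N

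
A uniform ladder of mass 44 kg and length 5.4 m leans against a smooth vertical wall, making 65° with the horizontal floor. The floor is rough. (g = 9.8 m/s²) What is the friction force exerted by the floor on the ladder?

f ≈ 101 N

Torques about the foot: N_wall · 5.4 sin 65° = 44×9.8×2.7 cos 65° → N_wall = 100.54 N.
ΣF_x = 0: f_floor = N_wall = 100.54 N.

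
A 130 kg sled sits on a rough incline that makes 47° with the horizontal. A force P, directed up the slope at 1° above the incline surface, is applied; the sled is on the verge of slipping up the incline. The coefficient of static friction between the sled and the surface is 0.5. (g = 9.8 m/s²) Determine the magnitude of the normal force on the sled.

On the verge of sliding up the incline, friction equals μN and acts down the slope.
Perpendicular: N + P sin 1° = W cos 47° = 868.9 N.
Along incline: P cos 1° = W sin 47° + μN  with W sin 47° = 931.7 N.
Solving the pair for P and N: P = 1355 N, N = 845.2 N (and f = μN = 422.6 N).

N ≈ 845 N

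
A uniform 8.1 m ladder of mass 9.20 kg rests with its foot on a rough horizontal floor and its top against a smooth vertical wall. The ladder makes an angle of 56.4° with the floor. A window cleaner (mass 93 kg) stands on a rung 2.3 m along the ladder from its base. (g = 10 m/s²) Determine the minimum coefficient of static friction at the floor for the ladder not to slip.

μ_min ≈ 0.202

ΣF_y = 0: N_floor = 9.20×10 + 93×10 = 1022 N.
Torques about the foot: N_wall · 8.1 sin 56.4° = 9.20×10×4.05 cos 56.4° + 93×10×2.3 cos 56.4° → N_wall = 206.01 N.
ΣF_x = 0: f_floor = N_wall = 206.01 N.
μ_min = f_floor / N_floor = 206.01 / 1022 = 0.2016.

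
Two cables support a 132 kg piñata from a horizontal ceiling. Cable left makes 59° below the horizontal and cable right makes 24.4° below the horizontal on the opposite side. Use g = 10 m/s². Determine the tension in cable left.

T_left ≈ 1210 N

Weight W = 132 × 10 = 1320 N acts straight down.
Horizontal: T_left cos 59° = T_right cos 24.4°  →  T_right = 0.5656 T_left.
Vertical: T_left sin 59° + T_right sin 24.4° = 1320.
Substituting the horizontal relation into the vertical equation gives 1.091 T_left = 1320, so T_left = 1210 N.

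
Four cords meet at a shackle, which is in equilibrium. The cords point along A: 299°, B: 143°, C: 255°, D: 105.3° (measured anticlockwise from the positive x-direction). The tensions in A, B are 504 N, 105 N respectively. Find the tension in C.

T_C ≈ 109 N

Resolve: ΣF_x = 504 cos 299° + 105 cos 143° + T_C cos 255° + T_D cos 105.3° = 0.
        ΣF_y = 504 sin 299° + 105 sin 143° + T_C sin 255° + T_D sin 105.3° = 0.
The known terms sum to (160.5, -377.6) N, so -0.2588 T_C − 0.2639 T_D = -160.5 and -0.9659 T_C + 0.9646 T_D = 377.6.
Solving simultaneously: T_C = 109.3 N, T_D = 501 N.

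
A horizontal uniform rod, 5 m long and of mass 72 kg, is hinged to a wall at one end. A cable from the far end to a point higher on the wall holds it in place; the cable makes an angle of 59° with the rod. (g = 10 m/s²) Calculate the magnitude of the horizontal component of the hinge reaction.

Take torques about the hinge: T sin 59° · 5 = 72×10×2.5 = 1800 N·m.
So T = 1800 / (0.8572 × 5) = 419.99 N.
ΣF_x = 0: H_x = T cos 59° = 216.31 N.

H_x ≈ 216 N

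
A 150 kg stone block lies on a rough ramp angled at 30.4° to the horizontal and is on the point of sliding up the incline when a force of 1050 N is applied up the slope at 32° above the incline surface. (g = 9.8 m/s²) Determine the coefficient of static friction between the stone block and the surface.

μ ≈ 0.206

On the verge of sliding up the incline, friction is at its maximum μN and acts down the slope.
Perpendicular to incline: N = W cos 30.4° − P sin 32° = 1268 − 556.4 = 711.5 N.
Along incline: P cos 32° − μN = W sin 30.4° → μ = −(W sin 30.4° − P cos 32°) / N = 0.206.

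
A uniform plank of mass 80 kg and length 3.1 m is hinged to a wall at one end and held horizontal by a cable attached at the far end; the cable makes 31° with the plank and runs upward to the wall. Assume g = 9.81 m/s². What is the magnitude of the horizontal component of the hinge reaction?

Take torques about the hinge: T sin 31° · 3.1 = 80×9.81×1.55 = 1216.4 N·m.
So T = 1216.4 / (0.5150 × 3.1) = 761.89 N.
ΣF_x = 0: H_x = T cos 31° = 653.06 N.

H_x ≈ 653 N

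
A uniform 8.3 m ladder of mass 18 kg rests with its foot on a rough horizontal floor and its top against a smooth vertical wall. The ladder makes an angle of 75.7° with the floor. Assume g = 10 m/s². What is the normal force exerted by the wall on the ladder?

Torques about the foot: N_wall · 8.3 sin 75.7° = 18×10×4.15 cos 75.7° → N_wall = 22.941 N.

N_wall ≈ 22.9 N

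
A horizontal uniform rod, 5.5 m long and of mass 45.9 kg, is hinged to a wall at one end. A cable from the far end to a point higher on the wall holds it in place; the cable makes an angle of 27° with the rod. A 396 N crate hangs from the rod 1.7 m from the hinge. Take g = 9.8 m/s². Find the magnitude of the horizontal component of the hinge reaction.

Take torques about the hinge: T sin 27° · 5.5 = 45.9×9.8×2.75 + 396×1.7 = 1910.2 N·m.
So T = 1910.2 / (0.4540 × 5.5) = 765.02 N.
ΣF_x = 0: H_x = T cos 27° = 681.63 N.

H_x ≈ 682 N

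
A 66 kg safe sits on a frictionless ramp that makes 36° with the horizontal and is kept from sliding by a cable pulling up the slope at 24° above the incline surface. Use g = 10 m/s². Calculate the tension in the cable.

Take axes along and perpendicular to the incline. Weight components: W sin 36° = 387.9 N down-slope, W cos 36° = 534 N into the surface.
Along incline: T cos 24° = W sin 36° → T = 424.7 N.
Perpendicular: N = W cos 36° − T sin 24° = 361.2 N.

T ≈ 425 N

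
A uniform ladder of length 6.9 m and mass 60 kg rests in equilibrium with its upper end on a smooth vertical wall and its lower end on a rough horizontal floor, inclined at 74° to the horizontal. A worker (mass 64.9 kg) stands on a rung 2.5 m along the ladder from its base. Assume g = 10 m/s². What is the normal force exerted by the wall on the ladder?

N_wall ≈ 153 N

Torques about the foot: N_wall · 6.9 sin 74° = 60×10×3.45 cos 74° + 64.9×10×2.5 cos 74° → N_wall = 153.45 N.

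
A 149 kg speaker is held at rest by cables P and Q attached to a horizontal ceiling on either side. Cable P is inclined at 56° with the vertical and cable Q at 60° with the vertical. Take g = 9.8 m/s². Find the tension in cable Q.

Angles from the horizontal: cable P is 90° − 56° = 34°, cable Q is 90° − 60° = 30°.
Weight W = 149 × 9.8 = 1460 N acts straight down.
Horizontal: T_P cos 34° = T_Q cos 30°  →  T_P = 1.045 T_Q.
Vertical: T_P sin 34° + T_Q sin 30° = 1460.
Substituting the horizontal relation into the vertical equation gives 1.084 T_Q = 1460, so T_Q = 1347 N.

T_Q ≈ 1350 N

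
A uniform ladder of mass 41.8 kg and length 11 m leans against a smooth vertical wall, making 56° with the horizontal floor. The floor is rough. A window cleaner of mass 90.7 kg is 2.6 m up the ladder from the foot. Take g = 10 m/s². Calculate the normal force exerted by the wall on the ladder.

N_wall ≈ 286 N

Torques about the foot: N_wall · 11 sin 56° = 41.8×10×5.5 cos 56° + 90.7×10×2.6 cos 56° → N_wall = 285.57 N.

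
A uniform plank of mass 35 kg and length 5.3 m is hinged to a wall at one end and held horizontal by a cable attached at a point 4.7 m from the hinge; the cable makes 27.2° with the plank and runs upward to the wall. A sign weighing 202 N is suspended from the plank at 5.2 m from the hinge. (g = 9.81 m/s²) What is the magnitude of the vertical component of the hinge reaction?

|H_y| ≈ 128 N

Take torques about the hinge: T sin 27.2° · 4.7 = 35×9.81×2.65 + 202×5.2 = 1960.3 N·m.
So T = 1960.3 / (0.4571 × 4.7) = 912.45 N.
ΣF_y = 0: H_y = (35×9.81 + 202) − T sin 27.2° = 545.35 − 417.08 = 128.27 N.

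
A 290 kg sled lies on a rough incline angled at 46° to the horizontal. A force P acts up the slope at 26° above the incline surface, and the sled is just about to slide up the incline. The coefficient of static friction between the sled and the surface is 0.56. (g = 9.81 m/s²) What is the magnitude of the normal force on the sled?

N ≈ 768 N

On the verge of sliding up the incline, friction equals μN and acts down the slope.
Perpendicular: N + P sin 26° = W cos 46° = 1976 N.
Along incline: P cos 26° = W sin 46° + μN  with W sin 46° = 2046 N.
Solving the pair for P and N: P = 2756 N, N = 768.3 N (and f = μN = 430.2 N).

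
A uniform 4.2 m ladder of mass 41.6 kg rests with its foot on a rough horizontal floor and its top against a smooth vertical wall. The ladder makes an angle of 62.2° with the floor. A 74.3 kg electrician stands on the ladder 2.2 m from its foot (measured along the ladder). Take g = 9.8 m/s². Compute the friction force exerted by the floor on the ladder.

f ≈ 309 N

Torques about the foot: N_wall · 4.2 sin 62.2° = 41.6×9.8×2.1 cos 62.2° + 74.3×9.8×2.2 cos 62.2° → N_wall = 308.57 N.
ΣF_x = 0: f_floor = N_wall = 308.57 N.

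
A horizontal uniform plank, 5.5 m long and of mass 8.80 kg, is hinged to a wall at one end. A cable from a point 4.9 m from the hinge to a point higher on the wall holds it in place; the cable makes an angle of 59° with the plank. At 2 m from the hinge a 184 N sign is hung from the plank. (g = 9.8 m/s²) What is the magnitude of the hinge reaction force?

Take torques about the hinge: T sin 59° · 4.9 = 8.80×9.8×2.75 + 184×2 = 605.16 N·m.
So T = 605.16 / (0.8572 × 4.9) = 144.08 N.
ΣF_x = 0: H_x = T cos 59° = 74.208 N.
ΣF_y = 0: H_y = (8.80×9.8 + 184) − T sin 59° = 270.24 − 123.5 = 146.74 N.
|H| = √(H_x² + H_y²) = √((74.208)² + (146.74)²) = 164.43 N.

|H| ≈ 164 N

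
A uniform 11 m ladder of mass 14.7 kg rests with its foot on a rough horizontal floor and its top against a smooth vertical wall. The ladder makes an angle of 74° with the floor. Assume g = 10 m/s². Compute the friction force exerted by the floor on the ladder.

Torques about the foot: N_wall · 11 sin 74° = 14.7×10×5.5 cos 74° → N_wall = 21.076 N.
ΣF_x = 0: f_floor = N_wall = 21.076 N.

f ≈ 21.1 N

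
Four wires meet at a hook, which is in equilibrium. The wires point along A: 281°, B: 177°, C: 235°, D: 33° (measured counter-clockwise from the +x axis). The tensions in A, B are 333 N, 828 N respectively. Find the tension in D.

Resolve: ΣF_x = 333 cos 281° + 828 cos 177° + T_C cos 235° + T_D cos 33° = 0.
        ΣF_y = 333 sin 281° + 828 sin 177° + T_C sin 235° + T_D sin 33° = 0.
The known terms sum to (-763.3, -283.5) N, so -0.5736 T_C + 0.8387 T_D = 763.3 and -0.8192 T_C + 0.5446 T_D = 283.5.
Solving simultaneously: T_C = 475 N, T_D = 1235 N.

T_D ≈ 1240 N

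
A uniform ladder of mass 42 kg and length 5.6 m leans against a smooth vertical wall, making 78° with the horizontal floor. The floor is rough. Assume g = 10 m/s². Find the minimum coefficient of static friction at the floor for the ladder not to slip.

ΣF_y = 0: N_floor = 42×10 = 420 N.
Torques about the foot: N_wall · 5.6 sin 78° = 42×10×2.8 cos 78° → N_wall = 44.637 N.
ΣF_x = 0: f_floor = N_wall = 44.637 N.
μ_min = f_floor / N_floor = 44.637 / 420 = 0.1063.

μ_min ≈ 0.106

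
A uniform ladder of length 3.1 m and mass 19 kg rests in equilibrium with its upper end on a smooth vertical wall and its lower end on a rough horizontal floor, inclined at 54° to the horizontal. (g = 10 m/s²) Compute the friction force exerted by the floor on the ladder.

Torques about the foot: N_wall · 3.1 sin 54° = 19×10×1.55 cos 54° → N_wall = 69.022 N.
ΣF_x = 0: f_floor = N_wall = 69.022 N.

f ≈ 69 N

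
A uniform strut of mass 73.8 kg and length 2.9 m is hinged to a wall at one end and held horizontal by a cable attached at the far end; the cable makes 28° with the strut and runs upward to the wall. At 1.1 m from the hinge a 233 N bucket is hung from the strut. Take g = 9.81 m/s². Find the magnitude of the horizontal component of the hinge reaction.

Take torques about the hinge: T sin 28° · 2.9 = 73.8×9.81×1.45 + 233×1.1 = 1306.1 N·m.
So T = 1306.1 / (0.4695 × 2.9) = 959.31 N.
ΣF_x = 0: H_x = T cos 28° = 847.02 N.

H_x ≈ 847 N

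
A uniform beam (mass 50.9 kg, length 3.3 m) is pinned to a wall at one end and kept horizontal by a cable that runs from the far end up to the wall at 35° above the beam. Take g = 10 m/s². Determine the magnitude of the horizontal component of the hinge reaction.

H_x ≈ 363 N

Take torques about the hinge: T sin 35° · 3.3 = 50.9×10×1.65 = 839.85 N·m.
So T = 839.85 / (0.5736 × 3.3) = 443.71 N.
ΣF_x = 0: H_x = T cos 35° = 363.46 N.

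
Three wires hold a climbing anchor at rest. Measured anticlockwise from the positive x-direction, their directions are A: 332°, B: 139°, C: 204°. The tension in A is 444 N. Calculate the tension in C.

T_C ≈ 110 N

Resolve: ΣF_x = 444 cos 332° + T_B cos 139° + T_C cos 204° = 0.
        ΣF_y = 444 sin 332° + T_B sin 139° + T_C sin 204° = 0.
The known terms sum to (392, -208.4) N, so -0.7547 T_B − 0.9135 T_C = -392 and 0.6561 T_B − 0.4067 T_C = 208.4.
Solving simultaneously: T_B = 386 N, T_C = 110.2 N.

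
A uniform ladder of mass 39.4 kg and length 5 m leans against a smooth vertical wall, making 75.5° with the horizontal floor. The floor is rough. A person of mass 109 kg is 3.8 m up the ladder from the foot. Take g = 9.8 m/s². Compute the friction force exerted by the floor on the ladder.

f ≈ 260 N

Torques about the foot: N_wall · 5 sin 75.5° = 39.4×9.8×2.5 cos 75.5° + 109×9.8×3.8 cos 75.5° → N_wall = 259.88 N.
ΣF_x = 0: f_floor = N_wall = 259.88 N.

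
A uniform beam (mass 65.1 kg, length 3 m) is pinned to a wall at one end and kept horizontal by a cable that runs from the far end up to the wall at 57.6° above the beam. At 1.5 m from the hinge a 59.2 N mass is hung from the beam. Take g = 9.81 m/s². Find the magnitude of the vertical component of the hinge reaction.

Take torques about the hinge: T sin 57.6° · 3 = 65.1×9.81×1.5 + 59.2×1.5 = 1046.7 N·m.
So T = 1046.7 / (0.8443 × 3) = 413.25 N.
ΣF_y = 0: H_y = (65.1×9.81 + 59.2) − T sin 57.6° = 697.83 − 348.92 = 348.92 N.

|H_y| ≈ 349 N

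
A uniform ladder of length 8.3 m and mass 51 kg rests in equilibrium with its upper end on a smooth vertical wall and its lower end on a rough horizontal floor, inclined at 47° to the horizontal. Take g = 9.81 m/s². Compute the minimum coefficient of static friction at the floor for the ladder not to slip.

μ_min ≈ 0.466

ΣF_y = 0: N_floor = 51×9.81 = 500.31 N.
Torques about the foot: N_wall · 8.3 sin 47° = 51×9.81×4.15 cos 47° → N_wall = 233.27 N.
ΣF_x = 0: f_floor = N_wall = 233.27 N.
μ_min = f_floor / N_floor = 233.27 / 500.31 = 0.4663.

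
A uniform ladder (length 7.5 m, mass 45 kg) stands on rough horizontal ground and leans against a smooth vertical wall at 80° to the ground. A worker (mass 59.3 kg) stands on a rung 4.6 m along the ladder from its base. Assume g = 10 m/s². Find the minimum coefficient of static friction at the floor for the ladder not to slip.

μ_min ≈ 0.0995

ΣF_y = 0: N_floor = 45×10 + 59.3×10 = 1043 N.
Torques about the foot: N_wall · 7.5 sin 80° = 45×10×3.75 cos 80° + 59.3×10×4.6 cos 80° → N_wall = 103.8 N.
ΣF_x = 0: f_floor = N_wall = 103.8 N.
μ_min = f_floor / N_floor = 103.8 / 1043 = 0.09953.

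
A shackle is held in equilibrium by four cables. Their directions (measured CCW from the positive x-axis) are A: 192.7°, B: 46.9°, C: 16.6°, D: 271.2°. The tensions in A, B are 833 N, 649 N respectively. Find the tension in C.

T_C ≈ 377 N

Resolve: ΣF_x = 833 cos 192.7° + 649 cos 46.9° + T_C cos 16.6° + T_D cos 271.2° = 0.
        ΣF_y = 833 sin 192.7° + 649 sin 46.9° + T_C sin 16.6° + T_D sin 271.2° = 0.
The known terms sum to (-369.2, 290.7) N, so 0.9583 T_C + 0.0209 T_D = 369.2 and 0.2857 T_C − 0.9998 T_D = -290.7.
Solving simultaneously: T_C = 376.5 N, T_D = 398.4 N.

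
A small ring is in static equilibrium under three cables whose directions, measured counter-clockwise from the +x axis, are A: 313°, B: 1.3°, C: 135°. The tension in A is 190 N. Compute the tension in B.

T_B ≈ 9.17 N

Resolve: ΣF_x = 190 cos 313° + T_B cos 1.3° + T_C cos 135° = 0.
        ΣF_y = 190 sin 313° + T_B sin 1.3° + T_C sin 135° = 0.
The known terms sum to (129.6, -139) N, so 0.9997 T_B − 0.7071 T_C = -129.6 and 0.0227 T_B + 0.7071 T_C = 139.
Solving simultaneously: T_B = 9.172 N, T_C = 196.2 N.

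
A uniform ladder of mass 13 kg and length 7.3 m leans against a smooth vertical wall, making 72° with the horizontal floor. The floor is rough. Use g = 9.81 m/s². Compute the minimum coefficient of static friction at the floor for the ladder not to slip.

μ_min ≈ 0.162

ΣF_y = 0: N_floor = 13×9.81 = 127.53 N.
Torques about the foot: N_wall · 7.3 sin 72° = 13×9.81×3.65 cos 72° → N_wall = 20.719 N.
ΣF_x = 0: f_floor = N_wall = 20.719 N.
μ_min = f_floor / N_floor = 20.719 / 127.53 = 0.1625.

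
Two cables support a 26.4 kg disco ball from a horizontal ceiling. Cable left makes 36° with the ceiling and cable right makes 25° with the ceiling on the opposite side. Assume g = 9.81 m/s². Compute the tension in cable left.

Weight W = 26.4 × 9.81 = 259 N acts straight down.
Horizontal: T_left cos 36° = T_right cos 25°  →  T_right = 0.8927 T_left.
Vertical: T_left sin 36° + T_right sin 25° = 259.
Substituting the horizontal relation into the vertical equation gives 0.965 T_left = 259, so T_left = 268.4 N.

T_left ≈ 268 N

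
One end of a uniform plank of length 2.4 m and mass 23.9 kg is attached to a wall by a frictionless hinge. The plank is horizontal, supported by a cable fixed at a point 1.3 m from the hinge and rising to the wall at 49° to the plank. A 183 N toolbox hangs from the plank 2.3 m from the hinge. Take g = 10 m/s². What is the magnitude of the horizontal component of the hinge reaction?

Take torques about the hinge: T sin 49° · 1.3 = 23.9×10×1.2 + 183×2.3 = 707.7 N·m.
So T = 707.7 / (0.7547 × 1.3) = 721.32 N.
ΣF_x = 0: H_x = T cos 49° = 473.23 N.

H_x ≈ 473 N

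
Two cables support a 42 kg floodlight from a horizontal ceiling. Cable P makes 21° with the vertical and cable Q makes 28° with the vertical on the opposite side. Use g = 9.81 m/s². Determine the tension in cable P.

T_P ≈ 256 N

Angles from the horizontal: cable P is 90° − 21° = 69°, cable Q is 90° − 28° = 62°.
Weight W = 42 × 9.81 = 412 N acts straight down.
Horizontal: T_P cos 69° = T_Q cos 62°  →  T_Q = 0.7633 T_P.
Vertical: T_P sin 69° + T_Q sin 62° = 412.
Substituting the horizontal relation into the vertical equation gives 1.608 T_P = 412, so T_P = 256.3 N.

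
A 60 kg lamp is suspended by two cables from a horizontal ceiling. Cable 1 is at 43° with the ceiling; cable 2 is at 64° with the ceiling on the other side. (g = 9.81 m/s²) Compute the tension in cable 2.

Weight W = 60 × 9.81 = 588.6 N acts straight down.
Horizontal: T_1 cos 43° = T_2 cos 64°  →  T_1 = 0.5994 T_2.
Vertical: T_1 sin 43° + T_2 sin 64° = 588.6.
Substituting the horizontal relation into the vertical equation gives 1.308 T_2 = 588.6, so T_2 = 450.1 N.

T_2 ≈ 450 N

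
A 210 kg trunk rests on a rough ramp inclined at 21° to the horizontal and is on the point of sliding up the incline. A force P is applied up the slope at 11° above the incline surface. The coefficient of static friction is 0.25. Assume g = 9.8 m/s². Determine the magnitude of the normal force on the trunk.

On the verge of sliding up the incline, friction equals μN and acts down the slope.
Perpendicular: N + P sin 11° = W cos 21° = 1921 N.
Along incline: P cos 11° = W sin 21° + μN  with W sin 21° = 737.5 N.
Solving the pair for P and N: P = 1183 N, N = 1696 N (and f = μN = 423.9 N).

N ≈ 1700 N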